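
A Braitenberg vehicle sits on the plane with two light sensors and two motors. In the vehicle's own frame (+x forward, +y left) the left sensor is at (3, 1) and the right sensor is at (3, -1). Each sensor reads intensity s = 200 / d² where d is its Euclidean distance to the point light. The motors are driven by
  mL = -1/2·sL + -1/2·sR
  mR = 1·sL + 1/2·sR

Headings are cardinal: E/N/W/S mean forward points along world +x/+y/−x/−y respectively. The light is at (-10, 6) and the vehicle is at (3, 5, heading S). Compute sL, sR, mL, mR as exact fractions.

left sensor world pos  = (4, 2); dL² = 212
right sensor world pos = (2, 2); dR² = 160
sL = 200/212 = 50/53
sR = 200/160 = 5/4
mL = -1/2·sL + -1/2·sR = -465/424
mR = 1·sL + 1/2·sR = 665/424

50/53 5/4 -465/424 665/424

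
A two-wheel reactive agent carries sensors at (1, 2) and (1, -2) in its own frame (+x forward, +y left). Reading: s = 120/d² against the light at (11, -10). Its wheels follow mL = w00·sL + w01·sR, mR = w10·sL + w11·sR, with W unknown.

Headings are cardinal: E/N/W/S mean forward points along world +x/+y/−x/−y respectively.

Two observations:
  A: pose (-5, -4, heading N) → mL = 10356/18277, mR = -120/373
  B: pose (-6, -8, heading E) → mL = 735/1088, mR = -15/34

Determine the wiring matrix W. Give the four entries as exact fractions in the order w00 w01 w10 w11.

obs A: pose=(-5,-4,N) → sL=120/373, sR=24/49, mL=10356/18277, mR=-120/373
obs B: pose=(-6,-8,E) → sL=15/34, sR=15/32, mL=735/1088, mR=-15/34
sensor matrix S = [[120/373, 24/49], [15/34, 15/32]]; det S = -81135/1242836
solve [mL_A; mL_B] = S·[w00; w01] and [mR_A; mR_B] = S·[w10; w11]:
  w00 = 1, w01 = 1/2, w10 = -1, w11 = 0

1 1/2 -1 0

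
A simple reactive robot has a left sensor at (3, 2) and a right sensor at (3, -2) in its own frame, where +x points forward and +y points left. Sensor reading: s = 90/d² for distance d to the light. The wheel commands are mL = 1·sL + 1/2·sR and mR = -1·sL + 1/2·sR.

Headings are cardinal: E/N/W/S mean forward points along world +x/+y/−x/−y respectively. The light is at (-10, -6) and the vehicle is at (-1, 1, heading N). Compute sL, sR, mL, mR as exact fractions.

90/149 90/221 26595/32929 -13185/32929

left sensor world pos  = (-3, 4); dL² = 149
right sensor world pos = (1, 4); dR² = 221
sL = 90/149 = 90/149
sR = 90/221 = 90/221
mL = 1·sL + 1/2·sR = 26595/32929
mR = -1·sL + 1/2·sR = -13185/32929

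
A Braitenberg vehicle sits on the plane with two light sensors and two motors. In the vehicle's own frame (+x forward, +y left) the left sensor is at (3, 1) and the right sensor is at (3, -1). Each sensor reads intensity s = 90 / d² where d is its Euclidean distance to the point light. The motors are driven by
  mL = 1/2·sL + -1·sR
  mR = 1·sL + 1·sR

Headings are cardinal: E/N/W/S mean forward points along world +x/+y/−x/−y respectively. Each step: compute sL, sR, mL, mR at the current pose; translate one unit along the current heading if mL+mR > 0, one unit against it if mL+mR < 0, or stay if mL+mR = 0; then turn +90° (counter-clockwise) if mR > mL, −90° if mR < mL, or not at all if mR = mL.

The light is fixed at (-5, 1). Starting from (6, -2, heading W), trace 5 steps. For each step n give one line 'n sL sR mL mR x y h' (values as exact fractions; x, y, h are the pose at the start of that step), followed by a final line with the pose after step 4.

n=0: pose=(6,-2,W); sL=9/8, sR=45/34; mL=-207/272, mR=333/136; mL+mR=27/16 → advance +1; mR−mL=873/272 → turn +1·90°
n=1: pose=(5,-2,S); sL=90/157, sR=10/13; mL=-985/2041, mR=2740/2041; mL+mR=135/157 → advance +1; mR−mL=3725/2041 → turn +1·90°
n=2: pose=(5,-3,E); sL=45/89, sR=45/97; mL=-3645/17266, mR=8370/8633; mL+mR=135/178 → advance +1; mR−mL=20385/17266 → turn +1·90°
n=3: pose=(6,-3,N); sL=90/101, sR=18/29; mL=-513/2929, mR=4428/2929; mL+mR=135/101 → advance +1; mR−mL=4941/2929 → turn +1·90°
n=4: pose=(6,-2,W); sL=9/8, sR=45/34; mL=-207/272, mR=333/136; mL+mR=27/16 → advance +1; mR−mL=873/272 → turn +1·90°

0 9/8 45/34 -207/272 333/136 6 -2 W
1 90/157 10/13 -985/2041 2740/2041 5 -2 S
2 45/89 45/97 -3645/17266 8370/8633 5 -3 E
3 90/101 18/29 -513/2929 4428/2929 6 -3 N
4 9/8 45/34 -207/272 333/136 6 -2 W
final 5 -2 S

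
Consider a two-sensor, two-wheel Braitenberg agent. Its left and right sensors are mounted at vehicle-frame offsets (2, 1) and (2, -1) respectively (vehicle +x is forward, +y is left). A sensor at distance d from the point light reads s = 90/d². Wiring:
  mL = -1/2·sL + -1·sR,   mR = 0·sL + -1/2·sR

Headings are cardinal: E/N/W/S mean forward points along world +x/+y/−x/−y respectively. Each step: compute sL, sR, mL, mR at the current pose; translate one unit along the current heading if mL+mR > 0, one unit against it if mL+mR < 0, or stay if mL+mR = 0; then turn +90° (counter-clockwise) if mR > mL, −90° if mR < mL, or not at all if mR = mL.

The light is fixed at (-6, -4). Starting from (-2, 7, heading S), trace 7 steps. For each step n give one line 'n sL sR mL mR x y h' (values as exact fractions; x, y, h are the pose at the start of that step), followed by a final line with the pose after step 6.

0 45/53 1 -151/106 -1/2 -2 7 S
1 18/41 90/157 -5103/6437 -45/157 -2 8 E
2 9/20 45/106 -1377/2120 -45/212 -3 8 N
3 90/101 18/29 -3123/2929 -9/29 -3 7 W
4 45/53 1 -151/106 -1/2 -2 7 S
5 18/41 90/157 -5103/6437 -45/157 -2 8 E
6 9/20 45/106 -1377/2120 -45/212 -3 8 N
final -3 7 W

n=0: pose=(-2,7,S); sL=45/53, sR=1; mL=-151/106, mR=-1/2; mL+mR=-102/53 → advance -1; mR−mL=49/53 → turn +1·90°
n=1: pose=(-2,8,E); sL=18/41, sR=90/157; mL=-5103/6437, mR=-45/157; mL+mR=-6948/6437 → advance -1; mR−mL=3258/6437 → turn +1·90°
n=2: pose=(-3,8,N); sL=9/20, sR=45/106; mL=-1377/2120, mR=-45/212; mL+mR=-1827/2120 → advance -1; mR−mL=927/2120 → turn +1·90°
n=3: pose=(-3,7,W); sL=90/101, sR=18/29; mL=-3123/2929, mR=-9/29; mL+mR=-4032/2929 → advance -1; mR−mL=2214/2929 → turn +1·90°
n=4: pose=(-2,7,S); sL=45/53, sR=1; mL=-151/106, mR=-1/2; mL+mR=-102/53 → advance -1; mR−mL=49/53 → turn +1·90°
n=5: pose=(-2,8,E); sL=18/41, sR=90/157; mL=-5103/6437, mR=-45/157; mL+mR=-6948/6437 → advance -1; mR−mL=3258/6437 → turn +1·90°
n=6: pose=(-3,8,N); sL=9/20, sR=45/106; mL=-1377/2120, mR=-45/212; mL+mR=-1827/2120 → advance -1; mR−mL=927/2120 → turn +1·90°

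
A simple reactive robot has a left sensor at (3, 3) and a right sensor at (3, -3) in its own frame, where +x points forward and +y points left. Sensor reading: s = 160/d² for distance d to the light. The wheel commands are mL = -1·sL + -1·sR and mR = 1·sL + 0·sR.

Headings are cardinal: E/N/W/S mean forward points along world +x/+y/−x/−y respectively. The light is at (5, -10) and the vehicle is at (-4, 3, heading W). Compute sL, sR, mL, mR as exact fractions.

left sensor world pos  = (-7, 0); dL² = 244
right sensor world pos = (-7, 6); dR² = 400
sL = 160/244 = 40/61
sR = 160/400 = 2/5
mL = -1·sL + -1·sR = -322/305
mR = 1·sL + 0·sR = 40/61

40/61 2/5 -322/305 40/61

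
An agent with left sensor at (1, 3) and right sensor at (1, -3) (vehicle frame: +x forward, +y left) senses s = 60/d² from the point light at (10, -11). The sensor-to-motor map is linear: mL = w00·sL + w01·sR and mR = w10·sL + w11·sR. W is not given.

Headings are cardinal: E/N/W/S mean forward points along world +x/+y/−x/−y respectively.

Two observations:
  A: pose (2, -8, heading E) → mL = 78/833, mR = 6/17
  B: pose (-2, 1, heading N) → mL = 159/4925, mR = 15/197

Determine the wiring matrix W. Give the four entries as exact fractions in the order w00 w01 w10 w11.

1 -1/2 1/2 0

obs A: pose=(2,-8,E) → sL=12/17, sR=60/49, mL=78/833, mR=6/17
obs B: pose=(-2,1,N) → sL=30/197, sR=6/25, mL=159/4925, mR=15/197
sensor matrix S = [[12/17, 60/49], [30/197, 6/25]]; det S = -69984/4102525
solve [mL_A; mL_B] = S·[w00; w01] and [mR_A; mR_B] = S·[w10; w11]:
  w00 = 1, w01 = -1/2, w10 = 1/2, w11 = 0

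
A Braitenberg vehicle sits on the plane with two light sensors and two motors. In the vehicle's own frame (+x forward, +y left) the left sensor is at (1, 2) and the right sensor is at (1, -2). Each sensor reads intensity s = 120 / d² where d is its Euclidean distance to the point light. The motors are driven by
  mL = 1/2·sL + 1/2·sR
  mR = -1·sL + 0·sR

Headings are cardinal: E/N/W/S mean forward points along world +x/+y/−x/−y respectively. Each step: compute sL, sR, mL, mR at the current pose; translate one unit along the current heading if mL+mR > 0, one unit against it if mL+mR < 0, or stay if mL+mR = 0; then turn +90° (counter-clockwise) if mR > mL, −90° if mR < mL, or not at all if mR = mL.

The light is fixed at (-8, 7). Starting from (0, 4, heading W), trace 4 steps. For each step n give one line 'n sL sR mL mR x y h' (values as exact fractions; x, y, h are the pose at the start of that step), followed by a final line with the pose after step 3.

n=0: pose=(0,4,W); sL=60/37, sR=12/5; mL=372/185, mR=-60/37; mL+mR=72/185 → advance +1; mR−mL=-672/185 → turn -1·90°
n=1: pose=(-1,4,N); sL=120/29, sR=24/17; mL=1368/493, mR=-120/29; mL+mR=-672/493 → advance -1; mR−mL=-3408/493 → turn -1·90°
n=2: pose=(-1,3,E); sL=30/17, sR=6/5; mL=126/85, mR=-30/17; mL+mR=-24/85 → advance -1; mR−mL=-276/85 → turn -1·90°
n=3: pose=(-2,3,S); sL=120/89, sR=120/41; mL=7800/3649, mR=-120/89; mL+mR=2880/3649 → advance +1; mR−mL=-12720/3649 → turn -1·90°

0 60/37 12/5 372/185 -60/37 0 4 W
1 120/29 24/17 1368/493 -120/29 -1 4 N
2 30/17 6/5 126/85 -30/17 -1 3 E
3 120/89 120/41 7800/3649 -120/89 -2 3 S
final -2 2 W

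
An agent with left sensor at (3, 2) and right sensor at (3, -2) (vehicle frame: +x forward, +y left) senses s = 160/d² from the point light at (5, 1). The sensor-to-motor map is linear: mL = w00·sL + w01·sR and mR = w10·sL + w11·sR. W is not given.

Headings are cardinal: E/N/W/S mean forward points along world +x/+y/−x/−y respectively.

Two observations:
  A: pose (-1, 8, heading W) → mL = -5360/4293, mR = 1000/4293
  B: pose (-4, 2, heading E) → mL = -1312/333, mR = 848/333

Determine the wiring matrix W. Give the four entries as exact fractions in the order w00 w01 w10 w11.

obs A: pose=(-1,8,W) → sL=80/53, sR=80/81, mL=-5360/4293, mR=1000/4293
obs B: pose=(-4,2,E) → sL=32/9, sR=160/37, mL=-1312/333, mR=848/333
sensor matrix S = [[80/53, 80/81], [32/9, 160/37]]; det S = 4311040/1429569
solve [mL_A; mL_B] = S·[w00; w01] and [mR_A; mR_B] = S·[w10; w11]:
  w00 = -1/2, w01 = -1/2, w10 = -1/2, w11 = 1

-1/2 -1/2 -1/2 1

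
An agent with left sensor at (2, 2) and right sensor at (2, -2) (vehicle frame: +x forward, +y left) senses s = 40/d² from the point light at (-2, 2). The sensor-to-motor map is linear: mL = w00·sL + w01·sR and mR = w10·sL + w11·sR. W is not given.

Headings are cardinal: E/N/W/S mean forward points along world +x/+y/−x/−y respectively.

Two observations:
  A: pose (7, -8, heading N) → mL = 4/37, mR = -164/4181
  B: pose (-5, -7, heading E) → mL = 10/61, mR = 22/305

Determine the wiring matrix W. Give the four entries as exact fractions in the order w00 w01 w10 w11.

0 1/2 1/2 -1

obs A: pose=(7,-8,N) → sL=40/113, sR=8/37, mL=4/37, mR=-164/4181
obs B: pose=(-5,-7,E) → sL=4/5, sR=20/61, mL=10/61, mR=22/305
sensor matrix S = [[40/113, 8/37], [4/5, 20/61]]; det S = -72576/1275205
solve [mL_A; mL_B] = S·[w00; w01] and [mR_A; mR_B] = S·[w10; w11]:
  w00 = 0, w01 = 1/2, w10 = 1/2, w11 = -1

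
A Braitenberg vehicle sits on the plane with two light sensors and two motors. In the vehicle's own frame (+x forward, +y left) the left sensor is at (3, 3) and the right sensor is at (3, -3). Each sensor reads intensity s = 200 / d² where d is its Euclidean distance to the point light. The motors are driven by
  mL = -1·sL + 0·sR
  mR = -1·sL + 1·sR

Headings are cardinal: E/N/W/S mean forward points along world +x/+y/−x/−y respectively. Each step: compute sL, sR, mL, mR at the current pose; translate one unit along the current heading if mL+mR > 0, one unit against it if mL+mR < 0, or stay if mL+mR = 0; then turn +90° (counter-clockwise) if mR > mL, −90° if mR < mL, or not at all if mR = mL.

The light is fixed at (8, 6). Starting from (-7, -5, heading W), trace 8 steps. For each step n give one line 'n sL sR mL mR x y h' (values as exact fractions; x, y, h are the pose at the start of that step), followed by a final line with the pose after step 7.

n=0: pose=(-7,-5,W); sL=5/13, sR=50/97; mL=-5/13, mR=165/1261; mL+mR=-320/1261 → advance -1; mR−mL=50/97 → turn +1·90°
n=1: pose=(-6,-5,S); sL=200/317, sR=40/97; mL=-200/317, mR=-6720/30749; mL+mR=-26120/30749 → advance -1; mR−mL=40/97 → turn +1·90°
n=2: pose=(-6,-4,E); sL=20/17, sR=20/29; mL=-20/17, mR=-240/493; mL+mR=-820/493 → advance -1; mR−mL=20/29 → turn +1·90°
n=3: pose=(-7,-4,N); sL=200/373, sR=200/193; mL=-200/373, mR=36000/71989; mL+mR=-2600/71989 → advance -1; mR−mL=200/193 → turn +1·90°
n=4: pose=(-7,-5,W); sL=5/13, sR=50/97; mL=-5/13, mR=165/1261; mL+mR=-320/1261 → advance -1; mR−mL=50/97 → turn +1·90°
n=5: pose=(-6,-5,S); sL=200/317, sR=40/97; mL=-200/317, mR=-6720/30749; mL+mR=-26120/30749 → advance -1; mR−mL=40/97 → turn +1·90°
n=6: pose=(-6,-4,E); sL=20/17, sR=20/29; mL=-20/17, mR=-240/493; mL+mR=-820/493 → advance -1; mR−mL=20/29 → turn +1·90°
n=7: pose=(-7,-4,N); sL=200/373, sR=200/193; mL=-200/373, mR=36000/71989; mL+mR=-2600/71989 → advance -1; mR−mL=200/193 → turn +1·90°

0 5/13 50/97 -5/13 165/1261 -7 -5 W
1 200/317 40/97 -200/317 -6720/30749 -6 -5 S
2 20/17 20/29 -20/17 -240/493 -6 -4 E
3 200/373 200/193 -200/373 36000/71989 -7 -4 N
4 5/13 50/97 -5/13 165/1261 -7 -5 W
5 200/317 40/97 -200/317 -6720/30749 -6 -5 S
6 20/17 20/29 -20/17 -240/493 -6 -4 E
7 200/373 200/193 -200/373 36000/71989 -7 -4 N
final -7 -5 W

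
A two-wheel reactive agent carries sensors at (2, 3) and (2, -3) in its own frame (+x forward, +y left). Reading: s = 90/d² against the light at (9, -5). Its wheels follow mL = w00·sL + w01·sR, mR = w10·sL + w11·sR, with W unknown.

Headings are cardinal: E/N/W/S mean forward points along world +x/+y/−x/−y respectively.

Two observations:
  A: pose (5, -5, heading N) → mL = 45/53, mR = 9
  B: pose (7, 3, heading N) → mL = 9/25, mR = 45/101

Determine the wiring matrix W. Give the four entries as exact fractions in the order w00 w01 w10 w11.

1/2 0 0 1/2

obs A: pose=(5,-5,N) → sL=90/53, sR=18, mL=45/53, mR=9
obs B: pose=(7,3,N) → sL=18/25, sR=90/101, mL=9/25, mR=45/101
sensor matrix S = [[90/53, 18], [18/25, 90/101]]; det S = -1531872/133825
solve [mL_A; mL_B] = S·[w00; w01] and [mR_A; mR_B] = S·[w10; w11]:
  w00 = 1/2, w01 = 0, w10 = 0, w11 = 1/2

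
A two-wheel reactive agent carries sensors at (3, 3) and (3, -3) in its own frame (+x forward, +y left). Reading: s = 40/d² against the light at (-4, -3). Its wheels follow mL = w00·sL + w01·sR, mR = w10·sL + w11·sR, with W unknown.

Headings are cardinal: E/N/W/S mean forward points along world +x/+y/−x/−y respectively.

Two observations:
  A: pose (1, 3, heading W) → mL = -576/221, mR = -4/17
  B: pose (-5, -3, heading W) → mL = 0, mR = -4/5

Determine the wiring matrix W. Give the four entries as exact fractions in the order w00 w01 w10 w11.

obs A: pose=(1,3,W) → sL=40/13, sR=8/17, mL=-576/221, mR=-4/17
obs B: pose=(-5,-3,W) → sL=8/5, sR=8/5, mL=0, mR=-4/5
sensor matrix S = [[40/13, 8/17], [8/5, 8/5]]; det S = 4608/1105
solve [mL_A; mL_B] = S·[w00; w01] and [mR_A; mR_B] = S·[w10; w11]:
  w00 = -1, w01 = 1, w10 = 0, w11 = -1/2

-1 1 0 -1/2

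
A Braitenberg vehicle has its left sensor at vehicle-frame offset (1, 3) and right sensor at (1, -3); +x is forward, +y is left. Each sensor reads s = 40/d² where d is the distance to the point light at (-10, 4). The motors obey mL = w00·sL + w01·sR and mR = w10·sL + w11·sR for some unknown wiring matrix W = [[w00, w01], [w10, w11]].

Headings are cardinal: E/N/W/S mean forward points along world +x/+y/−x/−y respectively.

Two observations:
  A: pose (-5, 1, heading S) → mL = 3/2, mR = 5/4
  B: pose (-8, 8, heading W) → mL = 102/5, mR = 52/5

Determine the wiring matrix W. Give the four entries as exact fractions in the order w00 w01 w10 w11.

1 1/2 1/2 1/2

obs A: pose=(-5,1,S) → sL=1/2, sR=2, mL=3/2, mR=5/4
obs B: pose=(-8,8,W) → sL=20, sR=4/5, mL=102/5, mR=52/5
sensor matrix S = [[1/2, 2], [20, 4/5]]; det S = -198/5
solve [mL_A; mL_B] = S·[w00; w01] and [mR_A; mR_B] = S·[w10; w11]:
  w00 = 1, w01 = 1/2, w10 = 1/2, w11 = 1/2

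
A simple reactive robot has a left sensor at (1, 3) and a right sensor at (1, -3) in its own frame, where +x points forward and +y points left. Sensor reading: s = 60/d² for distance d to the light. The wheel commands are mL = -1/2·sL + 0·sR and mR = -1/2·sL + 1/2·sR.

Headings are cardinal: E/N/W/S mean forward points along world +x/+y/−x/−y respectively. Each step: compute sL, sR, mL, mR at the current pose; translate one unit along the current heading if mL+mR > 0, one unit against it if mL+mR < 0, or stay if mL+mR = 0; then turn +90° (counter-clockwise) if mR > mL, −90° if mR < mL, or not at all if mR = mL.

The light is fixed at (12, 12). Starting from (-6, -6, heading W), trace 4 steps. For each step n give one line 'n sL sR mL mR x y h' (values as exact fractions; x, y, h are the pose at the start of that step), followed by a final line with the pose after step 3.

n=0: pose=(-6,-6,W); sL=30/401, sR=30/293; mL=-15/401, mR=1620/117493; mL+mR=-2775/117493 → advance -1; mR−mL=15/293 → turn +1·90°
n=1: pose=(-5,-6,S); sL=60/557, sR=60/761; mL=-30/557, mR=-6120/423877; mL+mR=-28950/423877 → advance -1; mR−mL=30/761 → turn +1·90°
n=2: pose=(-5,-5,E); sL=15/113, sR=15/164; mL=-15/226, mR=-765/37064; mL+mR=-3225/37064 → advance -1; mR−mL=15/328 → turn +1·90°
n=3: pose=(-6,-5,N); sL=60/697, sR=60/481; mL=-30/697, mR=6480/335257; mL+mR=-7950/335257 → advance -1; mR−mL=30/481 → turn +1·90°

0 30/401 30/293 -15/401 1620/117493 -6 -6 W
1 60/557 60/761 -30/557 -6120/423877 -5 -6 S
2 15/113 15/164 -15/226 -765/37064 -5 -5 E
3 60/697 60/481 -30/697 6480/335257 -6 -5 N
final -6 -6 W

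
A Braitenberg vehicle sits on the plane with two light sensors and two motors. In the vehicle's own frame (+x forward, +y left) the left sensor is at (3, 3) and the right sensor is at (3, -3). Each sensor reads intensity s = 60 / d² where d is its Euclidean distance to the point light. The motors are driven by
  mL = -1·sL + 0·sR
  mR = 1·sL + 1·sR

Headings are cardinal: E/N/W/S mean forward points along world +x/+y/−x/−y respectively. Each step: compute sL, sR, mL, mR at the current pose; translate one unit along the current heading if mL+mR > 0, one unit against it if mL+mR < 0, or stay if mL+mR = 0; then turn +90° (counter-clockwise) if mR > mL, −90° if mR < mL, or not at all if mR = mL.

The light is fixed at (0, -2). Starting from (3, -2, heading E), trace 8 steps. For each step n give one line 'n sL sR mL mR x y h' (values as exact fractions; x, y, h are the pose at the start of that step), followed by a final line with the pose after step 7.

0 4/3 4/3 -4/3 8/3 3 -2 E
1 6 30/29 -6 204/29 4 -2 N
2 12 60/17 -12 264/17 4 -1 W
3 3/2 15 -3/2 33/2 3 -1 S
4 4/3 4/3 -4/3 8/3 3 -2 E
5 6 30/29 -6 204/29 4 -2 N
6 12 60/17 -12 264/17 4 -1 W
7 3/2 15 -3/2 33/2 3 -1 S
final 3 -2 E

n=0: pose=(3,-2,E); sL=4/3, sR=4/3; mL=-4/3, mR=8/3; mL+mR=4/3 → advance +1; mR−mL=4 → turn +1·90°
n=1: pose=(4,-2,N); sL=6, sR=30/29; mL=-6, mR=204/29; mL+mR=30/29 → advance +1; mR−mL=378/29 → turn +1·90°
n=2: pose=(4,-1,W); sL=12, sR=60/17; mL=-12, mR=264/17; mL+mR=60/17 → advance +1; mR−mL=468/17 → turn +1·90°
n=3: pose=(3,-1,S); sL=3/2, sR=15; mL=-3/2, mR=33/2; mL+mR=15 → advance +1; mR−mL=18 → turn +1·90°
n=4: pose=(3,-2,E); sL=4/3, sR=4/3; mL=-4/3, mR=8/3; mL+mR=4/3 → advance +1; mR−mL=4 → turn +1·90°
n=5: pose=(4,-2,N); sL=6, sR=30/29; mL=-6, mR=204/29; mL+mR=30/29 → advance +1; mR−mL=378/29 → turn +1·90°
n=6: pose=(4,-1,W); sL=12, sR=60/17; mL=-12, mR=264/17; mL+mR=60/17 → advance +1; mR−mL=468/17 → turn +1·90°
n=7: pose=(3,-1,S); sL=3/2, sR=15; mL=-3/2, mR=33/2; mL+mR=15 → advance +1; mR−mL=18 → turn +1·90°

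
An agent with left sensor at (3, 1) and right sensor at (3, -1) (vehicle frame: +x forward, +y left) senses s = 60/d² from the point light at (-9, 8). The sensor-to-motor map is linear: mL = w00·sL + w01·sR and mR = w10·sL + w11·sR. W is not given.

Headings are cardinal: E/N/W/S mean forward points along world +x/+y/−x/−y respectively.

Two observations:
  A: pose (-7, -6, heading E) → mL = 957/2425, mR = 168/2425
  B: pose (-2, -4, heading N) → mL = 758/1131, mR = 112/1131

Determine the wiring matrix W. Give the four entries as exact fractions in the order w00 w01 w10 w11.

1/2 1 1 -1

obs A: pose=(-7,-6,E) → sL=30/97, sR=6/25, mL=957/2425, mR=168/2425
obs B: pose=(-2,-4,N) → sL=20/39, sR=12/29, mL=758/1131, mR=112/1131
sensor matrix S = [[30/97, 6/25], [20/39, 12/29]]; det S = 896/182845
solve [mL_A; mL_B] = S·[w00; w01] and [mR_A; mR_B] = S·[w10; w11]:
  w00 = 1/2, w01 = 1, w10 = 1, w11 = -1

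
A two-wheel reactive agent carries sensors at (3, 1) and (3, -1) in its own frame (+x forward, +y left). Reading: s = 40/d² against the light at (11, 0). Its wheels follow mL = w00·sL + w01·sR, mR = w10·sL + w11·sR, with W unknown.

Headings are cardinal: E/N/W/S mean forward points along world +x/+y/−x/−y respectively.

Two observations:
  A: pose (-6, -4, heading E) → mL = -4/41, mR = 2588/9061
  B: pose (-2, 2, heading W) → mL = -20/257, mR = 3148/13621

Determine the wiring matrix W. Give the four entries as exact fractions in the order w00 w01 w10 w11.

obs A: pose=(-6,-4,E) → sL=8/41, sR=40/221, mL=-4/41, mR=2588/9061
obs B: pose=(-2,2,W) → sL=40/257, sR=8/53, mL=-20/257, mR=3148/13621
sensor matrix S = [[8/41, 40/221], [40/257, 8/53]]; det S = 158208/123419881
solve [mL_A; mL_B] = S·[w00; w01] and [mR_A; mR_B] = S·[w10; w11]:
  w00 = -1/2, w01 = 0, w10 = 1, w11 = 1/2

-1/2 0 1 1/2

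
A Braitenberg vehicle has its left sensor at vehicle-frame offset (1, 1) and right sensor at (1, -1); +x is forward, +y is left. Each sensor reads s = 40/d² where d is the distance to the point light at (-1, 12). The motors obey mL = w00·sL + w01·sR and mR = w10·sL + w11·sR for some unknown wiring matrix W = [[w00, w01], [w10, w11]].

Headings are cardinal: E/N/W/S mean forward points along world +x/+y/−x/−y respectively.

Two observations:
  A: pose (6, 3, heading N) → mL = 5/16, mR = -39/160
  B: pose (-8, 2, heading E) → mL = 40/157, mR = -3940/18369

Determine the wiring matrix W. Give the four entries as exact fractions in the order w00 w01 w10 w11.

0 1 -1 1/2

obs A: pose=(6,3,N) → sL=2/5, sR=5/16, mL=5/16, mR=-39/160
obs B: pose=(-8,2,E) → sL=40/117, sR=40/157, mL=40/157, mR=-3940/18369
sensor matrix S = [[2/5, 5/16], [40/117, 40/157]]; det S = -181/36738
solve [mL_A; mL_B] = S·[w00; w01] and [mR_A; mR_B] = S·[w10; w11]:
  w00 = 0, w01 = 1, w10 = -1, w11 = 1/2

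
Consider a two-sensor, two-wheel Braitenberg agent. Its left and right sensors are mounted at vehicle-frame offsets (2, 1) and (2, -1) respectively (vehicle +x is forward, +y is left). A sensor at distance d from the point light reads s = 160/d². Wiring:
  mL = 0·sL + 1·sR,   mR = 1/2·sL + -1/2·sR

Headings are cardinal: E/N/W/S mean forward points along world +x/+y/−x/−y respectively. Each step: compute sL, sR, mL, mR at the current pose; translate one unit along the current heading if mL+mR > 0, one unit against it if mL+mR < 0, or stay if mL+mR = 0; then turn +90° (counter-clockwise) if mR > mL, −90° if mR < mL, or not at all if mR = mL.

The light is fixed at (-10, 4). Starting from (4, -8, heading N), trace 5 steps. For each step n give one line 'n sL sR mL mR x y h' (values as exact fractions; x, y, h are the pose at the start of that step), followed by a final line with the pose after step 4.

0 160/269 32/65 32/65 896/17485 4 -8 N
1 40/89 2/5 2/5 11/445 4 -7 E
2 32/85 32/73 32/73 -192/6205 5 -7 S
3 80/169 16/29 16/29 -192/4901 5 -8 W
4 160/269 32/65 32/65 896/17485 4 -8 N
final 4 -7 E

n=0: pose=(4,-8,N); sL=160/269, sR=32/65; mL=32/65, mR=896/17485; mL+mR=9504/17485 → advance +1; mR−mL=-7712/17485 → turn -1·90°
n=1: pose=(4,-7,E); sL=40/89, sR=2/5; mL=2/5, mR=11/445; mL+mR=189/445 → advance +1; mR−mL=-167/445 → turn -1·90°
n=2: pose=(5,-7,S); sL=32/85, sR=32/73; mL=32/73, mR=-192/6205; mL+mR=2528/6205 → advance +1; mR−mL=-2912/6205 → turn -1·90°
n=3: pose=(5,-8,W); sL=80/169, sR=16/29; mL=16/29, mR=-192/4901; mL+mR=2512/4901 → advance +1; mR−mL=-2896/4901 → turn -1·90°
n=4: pose=(4,-8,N); sL=160/269, sR=32/65; mL=32/65, mR=896/17485; mL+mR=9504/17485 → advance +1; mR−mL=-7712/17485 → turn -1·90°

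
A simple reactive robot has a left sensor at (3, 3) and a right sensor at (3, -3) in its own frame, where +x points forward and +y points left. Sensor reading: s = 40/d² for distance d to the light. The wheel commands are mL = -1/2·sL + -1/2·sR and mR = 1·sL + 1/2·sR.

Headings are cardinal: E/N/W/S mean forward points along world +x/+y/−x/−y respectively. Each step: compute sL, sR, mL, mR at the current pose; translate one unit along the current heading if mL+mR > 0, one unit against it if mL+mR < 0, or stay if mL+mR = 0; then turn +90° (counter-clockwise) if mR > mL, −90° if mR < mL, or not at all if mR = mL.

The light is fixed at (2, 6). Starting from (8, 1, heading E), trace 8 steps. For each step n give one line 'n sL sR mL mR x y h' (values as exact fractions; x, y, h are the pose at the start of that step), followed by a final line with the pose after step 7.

0 8/17 8/29 -184/493 300/493 8 1 E
1 2 5/13 -31/26 57/26 9 1 N
2 8/13 40/17 -328/221 396/221 9 2 W
3 4/13 20/29 -188/377 246/377 8 2 S
4 8/17 8/29 -184/493 300/493 8 1 E
5 2 5/13 -31/26 57/26 9 1 N
6 8/13 40/17 -328/221 396/221 9 2 W
7 4/13 20/29 -188/377 246/377 8 2 S
final 8 1 E

n=0: pose=(8,1,E); sL=8/17, sR=8/29; mL=-184/493, mR=300/493; mL+mR=4/17 → advance +1; mR−mL=484/493 → turn +1·90°
n=1: pose=(9,1,N); sL=2, sR=5/13; mL=-31/26, mR=57/26; mL+mR=1 → advance +1; mR−mL=44/13 → turn +1·90°
n=2: pose=(9,2,W); sL=8/13, sR=40/17; mL=-328/221, mR=396/221; mL+mR=4/13 → advance +1; mR−mL=724/221 → turn +1·90°
n=3: pose=(8,2,S); sL=4/13, sR=20/29; mL=-188/377, mR=246/377; mL+mR=2/13 → advance +1; mR−mL=434/377 → turn +1·90°
n=4: pose=(8,1,E); sL=8/17, sR=8/29; mL=-184/493, mR=300/493; mL+mR=4/17 → advance +1; mR−mL=484/493 → turn +1·90°
n=5: pose=(9,1,N); sL=2, sR=5/13; mL=-31/26, mR=57/26; mL+mR=1 → advance +1; mR−mL=44/13 → turn +1·90°
n=6: pose=(9,2,W); sL=8/13, sR=40/17; mL=-328/221, mR=396/221; mL+mR=4/13 → advance +1; mR−mL=724/221 → turn +1·90°
n=7: pose=(8,2,S); sL=4/13, sR=20/29; mL=-188/377, mR=246/377; mL+mR=2/13 → advance +1; mR−mL=434/377 → turn +1·90°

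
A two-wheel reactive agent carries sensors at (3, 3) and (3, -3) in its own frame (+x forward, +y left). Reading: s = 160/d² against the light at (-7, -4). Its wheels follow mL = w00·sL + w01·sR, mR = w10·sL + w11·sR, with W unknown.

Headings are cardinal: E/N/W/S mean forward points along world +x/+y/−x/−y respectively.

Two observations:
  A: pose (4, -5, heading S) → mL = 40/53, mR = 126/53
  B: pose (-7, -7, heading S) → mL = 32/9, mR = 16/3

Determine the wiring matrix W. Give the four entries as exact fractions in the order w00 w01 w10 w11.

obs A: pose=(4,-5,S) → sL=40/53, sR=2, mL=40/53, mR=126/53
obs B: pose=(-7,-7,S) → sL=32/9, sR=32/9, mL=32/9, mR=16/3
sensor matrix S = [[40/53, 2], [32/9, 32/9]]; det S = -704/159
solve [mL_A; mL_B] = S·[w00; w01] and [mR_A; mR_B] = S·[w10; w11]:
  w00 = 1, w01 = 0, w10 = 1/2, w11 = 1

1 0 1/2 1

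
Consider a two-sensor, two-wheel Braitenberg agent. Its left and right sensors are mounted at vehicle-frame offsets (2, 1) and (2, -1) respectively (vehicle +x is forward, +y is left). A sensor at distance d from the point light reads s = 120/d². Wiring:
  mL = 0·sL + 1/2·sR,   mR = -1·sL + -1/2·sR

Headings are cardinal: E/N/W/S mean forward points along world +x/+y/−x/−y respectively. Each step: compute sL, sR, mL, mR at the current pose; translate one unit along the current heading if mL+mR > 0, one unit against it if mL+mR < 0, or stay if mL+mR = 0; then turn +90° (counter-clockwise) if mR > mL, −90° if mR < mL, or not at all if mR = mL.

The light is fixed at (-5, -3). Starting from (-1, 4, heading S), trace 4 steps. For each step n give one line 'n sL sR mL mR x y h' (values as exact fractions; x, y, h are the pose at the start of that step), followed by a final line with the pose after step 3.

n=0: pose=(-1,4,S); sL=12/5, sR=60/17; mL=30/17, mR=-354/85; mL+mR=-12/5 → advance -1; mR−mL=-504/85 → turn -1·90°
n=1: pose=(-1,5,W); sL=120/53, sR=24/17; mL=12/17, mR=-2676/901; mL+mR=-120/53 → advance -1; mR−mL=-3312/901 → turn -1·90°
n=2: pose=(0,5,N); sL=30/29, sR=15/17; mL=15/34, mR=-1455/986; mL+mR=-30/29 → advance -1; mR−mL=-945/493 → turn -1·90°
n=3: pose=(0,4,E); sL=120/113, sR=24/17; mL=12/17, mR=-3396/1921; mL+mR=-120/113 → advance -1; mR−mL=-4752/1921 → turn -1·90°

0 12/5 60/17 30/17 -354/85 -1 4 S
1 120/53 24/17 12/17 -2676/901 -1 5 W
2 30/29 15/17 15/34 -1455/986 0 5 N
3 120/113 24/17 12/17 -3396/1921 0 4 E
final -1 4 S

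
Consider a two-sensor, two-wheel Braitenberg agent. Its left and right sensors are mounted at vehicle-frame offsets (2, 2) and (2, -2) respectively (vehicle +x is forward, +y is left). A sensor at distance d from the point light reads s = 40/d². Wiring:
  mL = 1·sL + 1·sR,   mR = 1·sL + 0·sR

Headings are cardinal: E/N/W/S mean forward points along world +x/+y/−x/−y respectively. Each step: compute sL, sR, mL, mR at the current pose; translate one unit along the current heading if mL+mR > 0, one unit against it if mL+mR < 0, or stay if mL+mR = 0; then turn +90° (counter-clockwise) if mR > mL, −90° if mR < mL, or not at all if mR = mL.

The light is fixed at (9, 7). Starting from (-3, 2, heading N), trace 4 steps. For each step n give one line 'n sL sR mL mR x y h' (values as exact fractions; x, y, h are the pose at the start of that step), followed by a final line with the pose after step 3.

n=0: pose=(-3,2,N); sL=8/41, sR=40/109; mL=2512/4469, mR=8/41; mL+mR=3384/4469 → advance +1; mR−mL=-40/109 → turn -1·90°
n=1: pose=(-3,3,E); sL=5/13, sR=5/17; mL=150/221, mR=5/13; mL+mR=235/221 → advance +1; mR−mL=-5/17 → turn -1·90°
n=2: pose=(-2,3,S); sL=40/117, sR=8/41; mL=2576/4797, mR=40/117; mL+mR=4216/4797 → advance +1; mR−mL=-8/41 → turn -1·90°
n=3: pose=(-2,2,W); sL=20/109, sR=20/89; mL=3960/9701, mR=20/109; mL+mR=5740/9701 → advance +1; mR−mL=-20/89 → turn -1·90°

0 8/41 40/109 2512/4469 8/41 -3 2 N
1 5/13 5/17 150/221 5/13 -3 3 E
2 40/117 8/41 2576/4797 40/117 -2 3 S
3 20/109 20/89 3960/9701 20/109 -2 2 W
final -3 2 N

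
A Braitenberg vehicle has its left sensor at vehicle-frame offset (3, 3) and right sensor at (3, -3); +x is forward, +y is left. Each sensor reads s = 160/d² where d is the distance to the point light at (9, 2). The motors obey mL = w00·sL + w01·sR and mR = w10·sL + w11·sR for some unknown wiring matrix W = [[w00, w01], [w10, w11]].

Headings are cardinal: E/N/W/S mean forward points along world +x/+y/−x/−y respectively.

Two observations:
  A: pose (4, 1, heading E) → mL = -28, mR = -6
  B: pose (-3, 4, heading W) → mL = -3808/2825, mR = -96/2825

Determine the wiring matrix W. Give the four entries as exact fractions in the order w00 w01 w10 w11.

-1 -1 -1/2 1/2

obs A: pose=(4,1,E) → sL=20, sR=8, mL=-28, mR=-6
obs B: pose=(-3,4,W) → sL=80/113, sR=16/25, mL=-3808/2825, mR=-96/2825
sensor matrix S = [[20, 8], [80/113, 16/25]]; det S = 4032/565
solve [mL_A; mL_B] = S·[w00; w01] and [mR_A; mR_B] = S·[w10; w11]:
  w00 = -1, w01 = -1, w10 = -1/2, w11 = 1/2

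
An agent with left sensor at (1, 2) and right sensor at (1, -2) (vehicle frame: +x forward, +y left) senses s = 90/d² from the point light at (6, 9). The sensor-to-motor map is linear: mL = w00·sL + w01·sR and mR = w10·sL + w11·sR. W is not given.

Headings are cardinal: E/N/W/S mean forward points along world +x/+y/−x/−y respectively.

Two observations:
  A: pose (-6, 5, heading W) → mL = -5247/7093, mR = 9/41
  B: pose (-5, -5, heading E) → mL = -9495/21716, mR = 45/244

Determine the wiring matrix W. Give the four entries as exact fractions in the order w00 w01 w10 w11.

-1/2 -1 1/2 0

obs A: pose=(-6,5,W) → sL=18/41, sR=90/173, mL=-5247/7093, mR=9/41
obs B: pose=(-5,-5,E) → sL=45/122, sR=45/178, mL=-9495/21716, mR=45/244
sensor matrix S = [[18/41, 90/173], [45/122, 45/178]]; det S = -3115260/38507897
solve [mL_A; mL_B] = S·[w00; w01] and [mR_A; mR_B] = S·[w10; w11]:
  w00 = -1/2, w01 = -1, w10 = 1/2, w11 = 0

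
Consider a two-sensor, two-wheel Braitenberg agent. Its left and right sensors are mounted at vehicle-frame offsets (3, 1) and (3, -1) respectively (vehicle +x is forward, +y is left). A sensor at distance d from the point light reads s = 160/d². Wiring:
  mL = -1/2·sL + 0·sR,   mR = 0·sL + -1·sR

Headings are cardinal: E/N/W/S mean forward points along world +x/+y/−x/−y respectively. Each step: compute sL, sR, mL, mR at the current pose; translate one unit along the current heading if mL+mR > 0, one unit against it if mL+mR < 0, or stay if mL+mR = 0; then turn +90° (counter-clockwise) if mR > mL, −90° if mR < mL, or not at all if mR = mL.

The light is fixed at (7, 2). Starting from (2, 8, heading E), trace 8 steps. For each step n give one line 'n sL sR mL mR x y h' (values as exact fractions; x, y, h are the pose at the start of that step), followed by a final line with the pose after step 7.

0 160/53 160/29 -80/53 -160/29 2 8 E
1 80/17 80/29 -40/17 -80/29 1 8 S
2 160/117 32/29 -80/117 -32/29 1 9 W
3 20/17 40/29 -10/17 -40/29 2 9 N
4 160/53 160/29 -80/53 -160/29 2 8 E
5 80/17 80/29 -40/17 -80/29 1 8 S
6 160/117 32/29 -80/117 -32/29 1 9 W
7 20/17 40/29 -10/17 -40/29 2 9 N
final 2 8 E

n=0: pose=(2,8,E); sL=160/53, sR=160/29; mL=-80/53, mR=-160/29; mL+mR=-10800/1537 → advance -1; mR−mL=-6160/1537 → turn -1·90°
n=1: pose=(1,8,S); sL=80/17, sR=80/29; mL=-40/17, mR=-80/29; mL+mR=-2520/493 → advance -1; mR−mL=-200/493 → turn -1·90°
n=2: pose=(1,9,W); sL=160/117, sR=32/29; mL=-80/117, mR=-32/29; mL+mR=-6064/3393 → advance -1; mR−mL=-1424/3393 → turn -1·90°
n=3: pose=(2,9,N); sL=20/17, sR=40/29; mL=-10/17, mR=-40/29; mL+mR=-970/493 → advance -1; mR−mL=-390/493 → turn -1·90°
n=4: pose=(2,8,E); sL=160/53, sR=160/29; mL=-80/53, mR=-160/29; mL+mR=-10800/1537 → advance -1; mR−mL=-6160/1537 → turn -1·90°
n=5: pose=(1,8,S); sL=80/17, sR=80/29; mL=-40/17, mR=-80/29; mL+mR=-2520/493 → advance -1; mR−mL=-200/493 → turn -1·90°
n=6: pose=(1,9,W); sL=160/117, sR=32/29; mL=-80/117, mR=-32/29; mL+mR=-6064/3393 → advance -1; mR−mL=-1424/3393 → turn -1·90°
n=7: pose=(2,9,N); sL=20/17, sR=40/29; mL=-10/17, mR=-40/29; mL+mR=-970/493 → advance -1; mR−mL=-390/493 → turn -1·90°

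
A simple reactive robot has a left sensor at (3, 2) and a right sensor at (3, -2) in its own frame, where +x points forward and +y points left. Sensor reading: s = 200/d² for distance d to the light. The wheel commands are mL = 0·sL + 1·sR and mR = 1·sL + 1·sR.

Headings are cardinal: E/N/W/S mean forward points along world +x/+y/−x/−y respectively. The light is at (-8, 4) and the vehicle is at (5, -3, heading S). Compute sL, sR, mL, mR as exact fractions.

8/13 200/221 200/221 336/221

left sensor world pos  = (7, -6); dL² = 325
right sensor world pos = (3, -6); dR² = 221
sL = 200/325 = 8/13
sR = 200/221 = 200/221
mL = 0·sL + 1·sR = 200/221
mR = 1·sL + 1·sR = 336/221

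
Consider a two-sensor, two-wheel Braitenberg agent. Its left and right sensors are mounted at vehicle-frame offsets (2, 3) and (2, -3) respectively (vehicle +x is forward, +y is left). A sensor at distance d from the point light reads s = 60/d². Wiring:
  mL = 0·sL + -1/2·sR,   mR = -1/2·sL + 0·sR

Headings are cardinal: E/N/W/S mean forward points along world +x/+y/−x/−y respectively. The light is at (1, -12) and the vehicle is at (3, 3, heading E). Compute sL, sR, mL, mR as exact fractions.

3/17 3/8 -3/16 -3/34

left sensor world pos  = (5, 6); dL² = 340
right sensor world pos = (5, 0); dR² = 160
sL = 60/340 = 3/17
sR = 60/160 = 3/8
mL = 0·sL + -1/2·sR = -3/16
mR = -1/2·sL + 0·sR = -3/34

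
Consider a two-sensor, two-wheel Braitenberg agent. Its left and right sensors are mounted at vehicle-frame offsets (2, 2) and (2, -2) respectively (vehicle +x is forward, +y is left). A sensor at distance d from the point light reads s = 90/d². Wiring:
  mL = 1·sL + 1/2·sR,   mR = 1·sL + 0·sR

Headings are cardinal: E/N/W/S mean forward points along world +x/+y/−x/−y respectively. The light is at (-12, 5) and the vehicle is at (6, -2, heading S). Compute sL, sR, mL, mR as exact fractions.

90/481 90/337 51975/162097 90/481

left sensor world pos  = (8, -4); dL² = 481
right sensor world pos = (4, -4); dR² = 337
sL = 90/481 = 90/481
sR = 90/337 = 90/337
mL = 1·sL + 1/2·sR = 51975/162097
mR = 1·sL + 0·sR = 90/481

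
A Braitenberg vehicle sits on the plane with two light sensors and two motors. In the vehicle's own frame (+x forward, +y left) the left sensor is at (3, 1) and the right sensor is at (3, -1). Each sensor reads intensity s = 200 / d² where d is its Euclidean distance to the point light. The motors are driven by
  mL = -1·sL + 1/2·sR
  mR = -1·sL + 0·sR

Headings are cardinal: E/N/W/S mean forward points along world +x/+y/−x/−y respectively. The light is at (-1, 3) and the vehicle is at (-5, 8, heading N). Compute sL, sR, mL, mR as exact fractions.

left sensor world pos  = (-6, 11); dL² = 89
right sensor world pos = (-4, 11); dR² = 73
sL = 200/89 = 200/89
sR = 200/73 = 200/73
mL = -1·sL + 1/2·sR = -5700/6497
mR = -1·sL + 0·sR = -200/89

200/89 200/73 -5700/6497 -200/89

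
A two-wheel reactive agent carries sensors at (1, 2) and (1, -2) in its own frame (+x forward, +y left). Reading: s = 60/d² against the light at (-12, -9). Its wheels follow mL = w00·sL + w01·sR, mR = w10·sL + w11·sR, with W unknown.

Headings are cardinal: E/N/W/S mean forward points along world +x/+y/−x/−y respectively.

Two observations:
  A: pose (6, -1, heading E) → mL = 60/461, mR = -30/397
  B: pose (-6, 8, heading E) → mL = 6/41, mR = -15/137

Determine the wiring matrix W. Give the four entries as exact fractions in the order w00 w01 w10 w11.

1 0 0 -1/2

obs A: pose=(6,-1,E) → sL=60/461, sR=60/397, mL=60/461, mR=-30/397
obs B: pose=(-6,8,E) → sL=6/41, sR=30/137, mL=6/41, mR=-15/137
sensor matrix S = [[60/461, 60/397], [6/41, 30/137]]; det S = 6562080/1028006489
solve [mL_A; mL_B] = S·[w00; w01] and [mR_A; mR_B] = S·[w10; w11]:
  w00 = 1, w01 = 0, w10 = 0, w11 = -1/2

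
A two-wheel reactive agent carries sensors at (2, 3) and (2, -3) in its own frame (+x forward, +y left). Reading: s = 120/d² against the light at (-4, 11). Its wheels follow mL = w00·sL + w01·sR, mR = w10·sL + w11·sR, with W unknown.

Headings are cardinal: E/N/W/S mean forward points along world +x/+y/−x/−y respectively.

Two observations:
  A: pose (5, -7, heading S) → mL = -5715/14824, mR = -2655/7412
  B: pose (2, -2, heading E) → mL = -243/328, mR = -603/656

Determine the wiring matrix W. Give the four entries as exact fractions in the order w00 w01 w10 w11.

obs A: pose=(5,-7,S) → sL=15/68, sR=30/109, mL=-5715/14824, mR=-2655/7412
obs B: pose=(2,-2,E) → sL=30/41, sR=3/8, mL=-243/328, mR=-603/656
sensor matrix S = [[15/68, 30/109], [30/41, 3/8]]; det S = -288495/2431136
solve [mL_A; mL_B] = S·[w00; w01] and [mR_A; mR_B] = S·[w10; w11]:
  w00 = -1/2, w01 = -1, w10 = -1, w11 = -1/2

-1/2 -1 -1 -1/2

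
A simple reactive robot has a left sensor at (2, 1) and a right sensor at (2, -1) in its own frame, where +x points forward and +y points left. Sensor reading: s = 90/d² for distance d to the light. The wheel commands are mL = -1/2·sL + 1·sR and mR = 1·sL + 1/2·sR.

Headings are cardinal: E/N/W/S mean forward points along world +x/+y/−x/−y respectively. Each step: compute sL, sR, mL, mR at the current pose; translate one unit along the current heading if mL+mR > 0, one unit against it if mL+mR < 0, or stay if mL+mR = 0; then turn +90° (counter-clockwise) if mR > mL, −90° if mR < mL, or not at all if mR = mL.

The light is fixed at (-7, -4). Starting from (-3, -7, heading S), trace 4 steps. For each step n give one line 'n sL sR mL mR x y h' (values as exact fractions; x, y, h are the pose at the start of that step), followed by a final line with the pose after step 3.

0 9/5 45/17 297/170 531/170 -3 -7 S
1 2 90/61 29/61 167/61 -3 -8 E
2 9/2 9/4 0 45/8 -2 -8 N
3 18/5 90/13 333/65 459/65 -2 -7 W
final -3 -7 S

n=0: pose=(-3,-7,S); sL=9/5, sR=45/17; mL=297/170, mR=531/170; mL+mR=414/85 → advance +1; mR−mL=117/85 → turn +1·90°
n=1: pose=(-3,-8,E); sL=2, sR=90/61; mL=29/61, mR=167/61; mL+mR=196/61 → advance +1; mR−mL=138/61 → turn +1·90°
n=2: pose=(-2,-8,N); sL=9/2, sR=9/4; mL=0, mR=45/8; mL+mR=45/8 → advance +1; mR−mL=45/8 → turn +1·90°
n=3: pose=(-2,-7,W); sL=18/5, sR=90/13; mL=333/65, mR=459/65; mL+mR=792/65 → advance +1; mR−mL=126/65 → turn +1·90°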